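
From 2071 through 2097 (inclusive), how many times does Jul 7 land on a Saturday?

4

Day of week of July 7 in each year:
2071: Tue, 2072: Thu, 2073: Fri, 2074: Sat ✓, 2075: Sun, 2076: Tue, 2077: Wed, 2078: Thu, 2079: Fri, 2080: Sun, 2081: Mon, 2082: Tue, 2083: Wed, 2084: Fri, 2085: Sat ✓, 2086: Sun, 2087: Mon, 2088: Wed, 2089: Thu, 2090: Fri, 2091: Sat ✓, 2092: Mon, 2093: Tue, 2094: Wed, 2095: Thu, 2096: Sat ✓, 2097: Sun
Saturdays: 2074, 2085, 2091, 2096.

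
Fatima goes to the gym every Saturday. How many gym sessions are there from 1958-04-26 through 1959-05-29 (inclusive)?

57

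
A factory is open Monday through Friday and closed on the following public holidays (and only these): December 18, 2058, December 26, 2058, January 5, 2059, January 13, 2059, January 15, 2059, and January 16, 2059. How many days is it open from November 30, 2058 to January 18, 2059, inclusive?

November 30, 2058 is a Saturday.
From November 30, 2058 to January 18, 2059 is 50 days inclusive.
50 = 7 × 7 + 1, so there are 7 full weeks plus 1 extra day.
Each full week contributes 5 weekdays (Mon–Fri): 7 × 5 = 35.
The 1 extra day is Saturday — none qualify.
Total: 35 + 0 = 35.
Holidays: December 18, 2058 (Wed); December 26, 2058 (Thu); January 5, 2059 (Sun); January 13, 2059 (Mon); January 15, 2059 (Wed); January 16, 2059 (Thu).
5 of the 6 holidays fall on weekdays; the rest are weekends and were already excluded.
Business days: 35 − 5 = 30.

30 working days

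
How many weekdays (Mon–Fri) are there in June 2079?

June 1, 2079 is a Thursday.
From June 1, 2079 to June 30, 2079 is 30 days inclusive.
30 = 7 × 4 + 2, so there are 4 full weeks plus 2 extra days.
Each full week contributes 5 weekdays (Mon–Fri): 4 × 5 = 20.
The 2 extra days are Thursday, Friday — 2 of them qualify.
Total: 20 + 2 = 22.

22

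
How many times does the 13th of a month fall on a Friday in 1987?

The 13th falls on a Friday when the month's 13th has weekday Fri.
Jan 13 is Tue; Feb 13 is Fri ✓; Mar 13 is Fri ✓; Apr 13 is Mon; May 13 is Wed; Jun 13 is Sat; Jul 13 is Mon; Aug 13 is Thu; Sep 13 is Sun; Oct 13 is Tue; Nov 13 is Fri ✓; Dec 13 is Sun.
Friday the 13ths: Feb, Mar, Nov.

3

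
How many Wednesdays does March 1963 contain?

1963-03-01 is a Friday.
The range spans 31 days (inclusive of both endpoints).
31 = 7 × 4 + 3, so there are 4 full weeks plus 3 extra days.
Each full week contributes one Wednesday: 4 so far.
The 3 extra days are Fri, Sat, Sun — none qualify.
Total: 4 + 0 = 4.

4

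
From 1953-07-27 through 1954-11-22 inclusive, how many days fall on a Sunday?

69

1953-07-27 is a Monday.
The range spans 484 days (inclusive of both endpoints).
484 = 7 × 69 + 1, so there are 69 full weeks plus 1 extra day.
Each full week contributes one Sunday: 69 so far.
The 1 extra day is Monday — none qualify.
Total: 69 + 0 = 69.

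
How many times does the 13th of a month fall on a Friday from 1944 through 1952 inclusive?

Friday-the-13ths by year:
1944: Oct
1945: Apr, Jul
1946: Sep, Dec
1947: Jun
1948: Feb, Aug
1949: May
1950: Jan, Oct
1951: Apr, Jul
1952: Jun

14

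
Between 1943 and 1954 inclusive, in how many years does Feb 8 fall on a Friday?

2

Day of week of February 8 in each year:
1943: Mon, 1944: Tue, 1945: Thu, 1946: Fri ✓, 1947: Sat, 1948: Sun, 1949: Tue, 1950: Wed, 1951: Thu, 1952: Fri ✓, 1953: Sun, 1954: Mon
Fridays: 1946, 1952.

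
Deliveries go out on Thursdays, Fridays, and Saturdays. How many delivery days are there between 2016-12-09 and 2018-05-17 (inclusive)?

225

2016-12-09 is a Friday.
That's 525 days from start to end, counting both.
525 = 7 × 75, so the span is exactly 75 full weeks.
Each full week contributes 3 days from the set (Thu, Fri, Sat): 75 × 3 = 225.
Total: 225.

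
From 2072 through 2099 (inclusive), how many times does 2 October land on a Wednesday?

Day of week of October 2 in each year:
2072: Sun, 2073: Mon, 2074: Tue, 2075: Wed ✓, 2076: Fri, 2077: Sat, 2078: Sun, 2079: Mon, 2080: Wed ✓, 2081: Thu, 2082: Fri, 2083: Sat, 2084: Mon, 2085: Tue, 2086: Wed ✓, 2087: Thu, 2088: Sat, 2089: Sun, 2090: Mon, 2091: Tue, 2092: Thu, 2093: Fri, 2094: Sat, 2095: Sun, 2096: Tue, 2097: Wed ✓, 2098: Thu, 2099: Fri
Wednesdays: 2075, 2080, 2086, 2097.

4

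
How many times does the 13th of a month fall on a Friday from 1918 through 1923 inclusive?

Friday-the-13ths by year:
1918: Sep, Dec
1919: Jun
1920: Feb, Aug
1921: May
1922: Jan, Oct
1923: Apr, Jul

10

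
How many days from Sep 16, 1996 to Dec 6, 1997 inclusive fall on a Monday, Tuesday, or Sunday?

191

Sep 16, 1996 is a Monday.
That's 447 days from start to end, counting both.
447 = 7 × 63 + 6, so there are 63 full weeks plus 6 extra days.
Each full week contributes 3 days from the set (Mon, Tue, Sun): 63 × 3 = 189.
The 6 extra days are Mon, Tue, Wed, Thu, Fri, Sat — 2 of them qualify.
Total: 189 + 2 = 191.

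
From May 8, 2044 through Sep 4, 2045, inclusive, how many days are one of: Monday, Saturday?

May 8, 2044 is a Sunday.
The range spans 485 days (inclusive of both endpoints).
485 = 7 × 69 + 2, so there are 69 full weeks plus 2 extra days.
Each full week contributes 2 days from the set (Mon, Sat): 69 × 2 = 138.
The 2 extra days are Sun, Mon — 1 of them qualifies.
Total: 138 + 1 = 139.

139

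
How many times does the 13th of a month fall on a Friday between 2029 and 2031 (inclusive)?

5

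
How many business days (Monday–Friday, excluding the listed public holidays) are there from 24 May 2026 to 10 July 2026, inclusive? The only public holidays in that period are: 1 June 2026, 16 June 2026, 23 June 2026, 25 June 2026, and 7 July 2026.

30 business days

24 May 2026 is a Sunday.
From 24 May 2026 to 10 July 2026 is 48 days inclusive.
48 = 7 × 6 + 6, so there are 6 full weeks plus 6 extra days.
Each full week contributes 5 weekdays (Mon–Fri): 6 × 5 = 30.
The 6 extra days are Sun, Mon, Tue, Wed, Thu, Fri — 5 of them qualify.
Total: 30 + 5 = 35.
Holidays: 1 June 2026 (Mon); 16 June 2026 (Tue); 23 June 2026 (Tue); 25 June 2026 (Thu); 7 July 2026 (Tue).
All 5 holidays fall on weekdays, so subtract 5.
Business days: 35 − 5 = 30.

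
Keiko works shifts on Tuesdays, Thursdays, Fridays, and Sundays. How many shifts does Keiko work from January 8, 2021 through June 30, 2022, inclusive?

January 8, 2021 is a Friday.
The range spans 539 days (inclusive of both endpoints).
539 = 7 × 77, so the span is exactly 77 full weeks.
Each full week contributes 4 days from the set (Tue, Thu, Fri, Sun): 77 × 4 = 308.
Total: 308.

308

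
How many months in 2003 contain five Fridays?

A month has five Fridays exactly when Friday falls within its first (length − 28) days.
Jan: 31 days, starts Wed → 5 of Wed, Thu, Fri ✓
Feb: 28 days, starts Sat → 5 of (none)
Mar: 31 days, starts Sat → 5 of Sat, Sun, Mon
Apr: 30 days, starts Tue → 5 of Tue, Wed
May: 31 days, starts Thu → 5 of Thu, Fri, Sat ✓
Jun: 30 days, starts Sun → 5 of Sun, Mon
Jul: 31 days, starts Tue → 5 of Tue, Wed, Thu
Aug: 31 days, starts Fri → 5 of Fri, Sat, Sun ✓
Sep: 30 days, starts Mon → 5 of Mon, Tue
Oct: 31 days, starts Wed → 5 of Wed, Thu, Fri ✓
Nov: 30 days, starts Sat → 5 of Sat, Sun
Dec: 31 days, starts Mon → 5 of Mon, Tue, Wed
Months with five Fridays: Jan, May, Aug, Oct.

4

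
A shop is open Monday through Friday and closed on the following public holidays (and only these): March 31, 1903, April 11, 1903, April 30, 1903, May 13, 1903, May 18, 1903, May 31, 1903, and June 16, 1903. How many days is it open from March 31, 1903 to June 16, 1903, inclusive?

March 31, 1903 is a Tuesday.
That's 78 days from start to end, counting both.
78 = 7 × 11 + 1, so there are 11 full weeks plus 1 extra day.
Each full week contributes 5 weekdays (Mon–Fri): 11 × 5 = 55.
The 1 extra day is Tuesday — 1 of them qualifies.
Total: 55 + 1 = 56.
Holidays: March 31, 1903 (Tue); April 11, 1903 (Sat); April 30, 1903 (Thu); May 13, 1903 (Wed); May 18, 1903 (Mon); May 31, 1903 (Sun); June 16, 1903 (Tue).
5 of the 7 holidays fall on weekdays; the rest are weekends and were already excluded.
Business days: 56 − 5 = 51.

51 business days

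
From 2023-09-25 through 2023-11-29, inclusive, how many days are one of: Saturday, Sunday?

2023-09-25 is a Monday.
That's 66 days from start to end, counting both.
66 = 7 × 9 + 3, so there are 9 full weeks plus 3 extra days.
Each full week contributes 2 days from the set (Sat, Sun): 9 × 2 = 18.
The 3 extra days are Mon, Tue, Wed — none qualify.
Total: 18 + 0 = 18.

18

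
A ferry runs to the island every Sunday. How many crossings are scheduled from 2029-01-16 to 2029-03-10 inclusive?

2029-01-16 is a Tuesday.
From 2029-01-16 to 2029-03-10 is 54 days inclusive.
54 = 7 × 7 + 5, so there are 7 full weeks plus 5 extra days.
Each full week contributes one Sunday: 7 so far.
The 5 extra days are Tue, Wed, Thu, Fri, Sat — none qualify.
Total: 7 + 0 = 7.

7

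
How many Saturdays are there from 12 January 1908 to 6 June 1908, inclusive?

12 January 1908 is a Sunday.
The range spans 147 days (inclusive of both endpoints).
147 = 7 × 21, so the span is exactly 21 full weeks.
Each full week contributes one Saturday: 21 so far.

21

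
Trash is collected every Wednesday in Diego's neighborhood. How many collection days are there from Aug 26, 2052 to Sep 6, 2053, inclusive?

Aug 26, 2052 is a Monday.
The range spans 377 days (inclusive of both endpoints).
377 = 7 × 53 + 6, so there are 53 full weeks plus 6 extra days.
Each full week contributes one Wednesday: 53 so far.
The 6 extra days are Mon, Tue, Wed, Thu, Fri, Sat — 1 of them qualifies.
Total: 53 + 1 = 54.

54 Wednesdays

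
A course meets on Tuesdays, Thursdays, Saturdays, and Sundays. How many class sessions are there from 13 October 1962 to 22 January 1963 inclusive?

13 October 1962 is a Saturday.
From 13 October 1962 to 22 January 1963 is 102 days inclusive.
102 = 7 × 14 + 4, so there are 14 full weeks plus 4 extra days.
Each full week contributes 4 days from the set (Tue, Thu, Sat, Sun): 14 × 4 = 56.
The 4 extra days are Saturday, Sunday, Monday, Tuesday — 3 of them qualify.
Total: 56 + 3 = 59.

59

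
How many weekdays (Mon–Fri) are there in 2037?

261 weekdays

January 1, 2037 is a Thursday.
The range spans 365 days (inclusive of both endpoints).
365 = 7 × 52 + 1, so there are 52 full weeks plus 1 extra day.
Each full week contributes 5 weekdays (Mon–Fri): 52 × 5 = 260.
The 1 extra day is Thu — 1 of them qualifies.
Total: 260 + 1 = 261.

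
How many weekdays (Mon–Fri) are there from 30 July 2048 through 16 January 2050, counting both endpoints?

30 July 2048 is a Thursday.
That's 536 days from start to end, counting both.
536 = 7 × 76 + 4, so there are 76 full weeks plus 4 extra days.
Each full week contributes 5 weekdays (Mon–Fri): 76 × 5 = 380.
The 4 extra days are Thu, Fri, Sat, Sun — 2 of them qualify.
Total: 380 + 2 = 382.

382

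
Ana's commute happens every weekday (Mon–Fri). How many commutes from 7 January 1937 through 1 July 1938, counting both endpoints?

7 January 1937 is a Thursday.
The range spans 541 days (inclusive of both endpoints).
541 = 7 × 77 + 2, so there are 77 full weeks plus 2 extra days.
Each full week contributes 5 weekdays (Mon–Fri): 77 × 5 = 385.
The 2 extra days are Thu, Fri — 2 of them qualify.
Total: 385 + 2 = 387.

387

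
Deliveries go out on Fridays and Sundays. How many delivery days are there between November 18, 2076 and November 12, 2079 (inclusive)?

312

November 18, 2076 is a Wednesday.
The range spans 1090 days (inclusive of both endpoints).
1090 = 7 × 155 + 5, so there are 155 full weeks plus 5 extra days.
Each full week contributes 2 days from the set (Fri, Sun): 155 × 2 = 310.
The 5 extra days are Wednesday, Thursday, Friday, Saturday, Sunday — 2 of them qualify.
Total: 310 + 2 = 312.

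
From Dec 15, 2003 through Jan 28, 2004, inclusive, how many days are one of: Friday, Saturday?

Dec 15, 2003 is a Monday.
The range spans 45 days (inclusive of both endpoints).
45 = 7 × 6 + 3, so there are 6 full weeks plus 3 extra days.
Each full week contributes 2 days from the set (Fri, Sat): 6 × 2 = 12.
The 3 extra days are Mon, Tue, Wed — none qualify.
Total: 12 + 0 = 12.

12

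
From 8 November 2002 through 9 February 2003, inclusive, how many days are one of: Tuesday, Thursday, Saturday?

40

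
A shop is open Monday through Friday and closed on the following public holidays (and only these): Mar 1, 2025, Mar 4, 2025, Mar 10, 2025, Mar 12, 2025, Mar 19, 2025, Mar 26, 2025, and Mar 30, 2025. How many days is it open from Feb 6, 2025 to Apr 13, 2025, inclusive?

Feb 6, 2025 is a Thursday.
That's 67 days from start to end, counting both.
67 = 7 × 9 + 4, so there are 9 full weeks plus 4 extra days.
Each full week contributes 5 weekdays (Mon–Fri): 9 × 5 = 45.
The 4 extra days are Thu, Fri, Sat, Sun — 2 of them qualify.
Total: 45 + 2 = 47.
Holidays: Mar 1, 2025 (Sat); Mar 4, 2025 (Tue); Mar 10, 2025 (Mon); Mar 12, 2025 (Wed); Mar 19, 2025 (Wed); Mar 26, 2025 (Wed); Mar 30, 2025 (Sun).
5 of the 7 holidays fall on weekdays; the rest are weekends and were already excluded.
Business days: 47 − 5 = 42.

42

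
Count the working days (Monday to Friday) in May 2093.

21 weekdays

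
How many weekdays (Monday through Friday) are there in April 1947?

April 1, 1947 is a Tuesday.
The range spans 30 days (inclusive of both endpoints).
30 = 7 × 4 + 2, so there are 4 full weeks plus 2 extra days.
Each full week contributes 5 weekdays (Mon–Fri): 4 × 5 = 20.
The 2 extra days are Tuesday, Wednesday — 2 of them qualify.
Total: 20 + 2 = 22.

22 weekdays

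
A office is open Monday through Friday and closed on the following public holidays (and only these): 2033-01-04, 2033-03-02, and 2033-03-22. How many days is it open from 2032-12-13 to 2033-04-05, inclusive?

2032-12-13 is a Monday.
That's 114 days from start to end, counting both.
114 = 7 × 16 + 2, so there are 16 full weeks plus 2 extra days.
Each full week contributes 5 weekdays (Mon–Fri): 16 × 5 = 80.
The 2 extra days are Mon, Tue — 2 of them qualify.
Total: 80 + 2 = 82.
Holidays: 2033-01-04 (Tue); 2033-03-02 (Wed); 2033-03-22 (Tue).
All 3 holidays fall on weekdays, so subtract 3.
Business days: 82 − 3 = 79.

79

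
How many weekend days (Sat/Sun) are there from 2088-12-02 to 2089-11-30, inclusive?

2088-12-02 is a Thursday.
That's 364 days from start to end, counting both.
364 = 7 × 52, so the span is exactly 52 full weeks.
Each full week contributes 2 weekend days (Sat, Sun): 52 × 2 = 104.
Total: 104.

104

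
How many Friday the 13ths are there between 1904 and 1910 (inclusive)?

11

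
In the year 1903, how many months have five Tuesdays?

A month has five Tuesdays exactly when Tuesday falls within its first (length − 28) days.
Jan: 31 days, starts Thu → 5 of Thu, Fri, Sat
Feb: 28 days, starts Sun → 5 of (none)
Mar: 31 days, starts Sun → 5 of Sun, Mon, Tue ✓
Apr: 30 days, starts Wed → 5 of Wed, Thu
May: 31 days, starts Fri → 5 of Fri, Sat, Sun
Jun: 30 days, starts Mon → 5 of Mon, Tue ✓
Jul: 31 days, starts Wed → 5 of Wed, Thu, Fri
Aug: 31 days, starts Sat → 5 of Sat, Sun, Mon
Sep: 30 days, starts Tue → 5 of Tue, Wed ✓
Oct: 31 days, starts Thu → 5 of Thu, Fri, Sat
Nov: 30 days, starts Sun → 5 of Sun, Mon
Dec: 31 days, starts Tue → 5 of Tue, Wed, Thu ✓
Months with five Tuesdays: Mar, Jun, Sep, Dec.

4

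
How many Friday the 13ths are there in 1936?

The 13th falls on a Friday when the month's 13th has weekday Fri.
Jan 13 is Mon; Feb 13 is Thu; Mar 13 is Fri ✓; Apr 13 is Mon; May 13 is Wed; Jun 13 is Sat; Jul 13 is Mon; Aug 13 is Thu; Sep 13 is Sun; Oct 13 is Tue; Nov 13 is Fri ✓; Dec 13 is Sun.
Friday the 13ths: Mar, Nov.

2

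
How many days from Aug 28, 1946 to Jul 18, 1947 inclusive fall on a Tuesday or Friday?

93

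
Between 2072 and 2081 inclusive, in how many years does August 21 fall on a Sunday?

2

Day of week of August 21 in each year:
2072: Sun ✓, 2073: Mon, 2074: Tue, 2075: Wed, 2076: Fri, 2077: Sat, 2078: Sun ✓, 2079: Mon, 2080: Wed, 2081: Thu
Sundays: 2072, 2078.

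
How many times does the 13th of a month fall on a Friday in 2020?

2

The 13th falls on a Friday when the month's 13th has weekday Fri.
Jan 13 is Mon; Feb 13 is Thu; Mar 13 is Fri ✓; Apr 13 is Mon; May 13 is Wed; Jun 13 is Sat; Jul 13 is Mon; Aug 13 is Thu; Sep 13 is Sun; Oct 13 is Tue; Nov 13 is Fri ✓; Dec 13 is Sun.
Friday the 13ths: Mar, Nov.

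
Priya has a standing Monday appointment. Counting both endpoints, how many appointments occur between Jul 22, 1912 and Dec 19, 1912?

Jul 22, 1912 is a Monday.
The range spans 151 days (inclusive of both endpoints).
151 = 7 × 21 + 4, so there are 21 full weeks plus 4 extra days.
Each full week contributes one Monday: 21 so far.
The 4 extra days are Monday, Tuesday, Wednesday, Thursday — 1 of them qualifies.
Total: 21 + 1 = 22.

22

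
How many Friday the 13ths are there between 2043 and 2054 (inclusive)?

22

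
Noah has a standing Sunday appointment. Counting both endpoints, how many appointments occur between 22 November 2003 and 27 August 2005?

22 November 2003 is a Saturday.
That's 645 days from start to end, counting both.
645 = 7 × 92 + 1, so there are 92 full weeks plus 1 extra day.
Each full week contributes one Sunday: 92 so far.
The 1 extra day is Sat — none qualify.
Total: 92 + 0 = 92.

92 Sundays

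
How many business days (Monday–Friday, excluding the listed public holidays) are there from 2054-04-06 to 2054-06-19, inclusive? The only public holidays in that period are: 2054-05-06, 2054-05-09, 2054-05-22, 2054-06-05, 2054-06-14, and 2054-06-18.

51

2054-04-06 is a Monday.
From 2054-04-06 to 2054-06-19 is 75 days inclusive.
75 = 7 × 10 + 5, so there are 10 full weeks plus 5 extra days.
Each full week contributes 5 weekdays (Mon–Fri): 10 × 5 = 50.
The 5 extra days are Mon, Tue, Wed, Thu, Fri — 5 of them qualify.
Total: 50 + 5 = 55.
Holidays: 2054-05-06 (Wed); 2054-05-09 (Sat); 2054-05-22 (Fri); 2054-06-05 (Fri); 2054-06-14 (Sun); 2054-06-18 (Thu).
4 of the 6 holidays fall on weekdays; the rest are weekends and were already excluded.
Business days: 55 − 4 = 51.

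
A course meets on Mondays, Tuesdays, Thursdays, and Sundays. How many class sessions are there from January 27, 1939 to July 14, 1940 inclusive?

305

January 27, 1939 is a Friday.
From January 27, 1939 to July 14, 1940 is 535 days inclusive.
535 = 7 × 76 + 3, so there are 76 full weeks plus 3 extra days.
Each full week contributes 4 days from the set (Mon, Tue, Thu, Sun): 76 × 4 = 304.
The 3 extra days are Friday, Saturday, Sunday — 1 of them qualifies.
Total: 304 + 1 = 305.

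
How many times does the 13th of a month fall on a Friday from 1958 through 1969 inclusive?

Friday-the-13ths by year:
1958: Jun
1959: Feb, Mar, Nov
1960: May
1961: Jan, Oct
1962: Apr, Jul
1963: Sep, Dec
1964: Mar, Nov
1965: Aug
1966: May
1967: Jan, Oct
1968: Sep, Dec
1969: Jun

20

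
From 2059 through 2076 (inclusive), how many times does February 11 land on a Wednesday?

3

Day of week of February 11 in each year:
2059: Tue, 2060: Wed ✓, 2061: Fri, 2062: Sat, 2063: Sun, 2064: Mon, 2065: Wed ✓, 2066: Thu, 2067: Fri, 2068: Sat, 2069: Mon, 2070: Tue, 2071: Wed ✓, 2072: Thu, 2073: Sat, 2074: Sun, 2075: Mon, 2076: Tue
Wednesdays: 2060, 2065, 2071.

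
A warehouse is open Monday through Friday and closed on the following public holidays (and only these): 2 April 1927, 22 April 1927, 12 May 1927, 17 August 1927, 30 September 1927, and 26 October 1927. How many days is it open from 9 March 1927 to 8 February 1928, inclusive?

236 working days

9 March 1927 is a Wednesday.
The range spans 337 days (inclusive of both endpoints).
337 = 7 × 48 + 1, so there are 48 full weeks plus 1 extra day.
Each full week contributes 5 weekdays (Mon–Fri): 48 × 5 = 240.
The 1 extra day is Wednesday — 1 of them qualifies.
Total: 240 + 1 = 241.
Holidays: 2 April 1927 (Sat); 22 April 1927 (Fri); 12 May 1927 (Thu); 17 August 1927 (Wed); 30 September 1927 (Fri); 26 October 1927 (Wed).
5 of the 6 holidays fall on weekdays; the rest are weekends and were already excluded.
Business days: 241 − 5 = 236.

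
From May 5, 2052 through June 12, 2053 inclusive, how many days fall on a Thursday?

May 5, 2052 is a Sunday.
The range spans 404 days (inclusive of both endpoints).
404 = 7 × 57 + 5, so there are 57 full weeks plus 5 extra days.
Each full week contributes one Thursday: 57 so far.
The 5 extra days are Sunday, Monday, Tuesday, Wednesday, Thursday — 1 of them qualifies.
Total: 57 + 1 = 58.

58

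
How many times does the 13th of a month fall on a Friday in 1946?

2

The 13th falls on a Friday when the month's 13th has weekday Fri.
Jan 13 is Sun; Feb 13 is Wed; Mar 13 is Wed; Apr 13 is Sat; May 13 is Mon; Jun 13 is Thu; Jul 13 is Sat; Aug 13 is Tue; Sep 13 is Fri ✓; Oct 13 is Sun; Nov 13 is Wed; Dec 13 is Fri ✓.
Friday the 13ths: Sep, Dec.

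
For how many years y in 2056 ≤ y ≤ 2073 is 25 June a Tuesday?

2

Day of week of June 25 in each year:
2056: Sun, 2057: Mon, 2058: Tue ✓, 2059: Wed, 2060: Fri, 2061: Sat, 2062: Sun, 2063: Mon, 2064: Wed, 2065: Thu, 2066: Fri, 2067: Sat, 2068: Mon, 2069: Tue ✓, 2070: Wed, 2071: Thu, 2072: Sat, 2073: Sun
Tuesdays: 2058, 2069.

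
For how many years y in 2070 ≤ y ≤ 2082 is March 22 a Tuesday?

2

Day of week of March 22 in each year:
2070: Sat, 2071: Sun, 2072: Tue ✓, 2073: Wed, 2074: Thu, 2075: Fri, 2076: Sun, 2077: Mon, 2078: Tue ✓, 2079: Wed, 2080: Fri, 2081: Sat, 2082: Sun
Tuesdays: 2072, 2078.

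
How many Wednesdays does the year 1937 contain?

January 1, 1937 is a Friday.
The range spans 365 days (inclusive of both endpoints).
365 = 7 × 52 + 1, so there are 52 full weeks plus 1 extra day.
Each full week contributes one Wednesday: 52 so far.
The 1 extra day is Fri — none qualify.
Total: 52 + 0 = 52.

52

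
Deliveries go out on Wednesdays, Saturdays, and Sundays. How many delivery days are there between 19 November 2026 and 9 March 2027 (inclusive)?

47

19 November 2026 is a Thursday.
The range spans 111 days (inclusive of both endpoints).
111 = 7 × 15 + 6, so there are 15 full weeks plus 6 extra days.
Each full week contributes 3 days from the set (Wed, Sat, Sun): 15 × 3 = 45.
The 6 extra days are Thursday, Friday, Saturday, Sunday, Monday, Tuesday — 2 of them qualify.
Total: 45 + 2 = 47.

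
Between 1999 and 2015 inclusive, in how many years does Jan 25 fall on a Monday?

2

Day of week of January 25 in each year:
1999: Mon ✓, 2000: Tue, 2001: Thu, 2002: Fri, 2003: Sat, 2004: Sun, 2005: Tue, 2006: Wed, 2007: Thu, 2008: Fri, 2009: Sun, 2010: Mon ✓, 2011: Tue, 2012: Wed, 2013: Fri, 2014: Sat, 2015: Sun
Mondays: 1999, 2010.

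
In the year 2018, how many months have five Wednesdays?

4

A month has five Wednesdays exactly when Wednesday falls within its first (length − 28) days.
Jan: 31 days, starts Mon → 5 of Mon, Tue, Wed ✓
Feb: 28 days, starts Thu → 5 of (none)
Mar: 31 days, starts Thu → 5 of Thu, Fri, Sat
Apr: 30 days, starts Sun → 5 of Sun, Mon
May: 31 days, starts Tue → 5 of Tue, Wed, Thu ✓
Jun: 30 days, starts Fri → 5 of Fri, Sat
Jul: 31 days, starts Sun → 5 of Sun, Mon, Tue
Aug: 31 days, starts Wed → 5 of Wed, Thu, Fri ✓
Sep: 30 days, starts Sat → 5 of Sat, Sun
Oct: 31 days, starts Mon → 5 of Mon, Tue, Wed ✓
Nov: 30 days, starts Thu → 5 of Thu, Fri
Dec: 31 days, starts Sat → 5 of Sat, Sun, Mon
Months with five Wednesdays: Jan, May, Aug, Oct.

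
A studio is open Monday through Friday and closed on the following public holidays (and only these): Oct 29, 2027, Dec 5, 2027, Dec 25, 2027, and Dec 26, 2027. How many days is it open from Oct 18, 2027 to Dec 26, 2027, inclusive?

Oct 18, 2027 is a Monday.
From Oct 18, 2027 to Dec 26, 2027 is 70 days inclusive.
70 = 7 × 10, so the span is exactly 10 full weeks.
Each full week contributes 5 weekdays (Mon–Fri): 10 × 5 = 50.
Holidays: Oct 29, 2027 (Fri); Dec 5, 2027 (Sun); Dec 25, 2027 (Sat); Dec 26, 2027 (Sun).
1 of the 4 holidays fall on weekdays; the rest are weekends and were already excluded.
Business days: 50 − 1 = 49.

49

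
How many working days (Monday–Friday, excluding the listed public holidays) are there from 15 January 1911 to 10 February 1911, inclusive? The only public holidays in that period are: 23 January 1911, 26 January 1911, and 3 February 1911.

15 January 1911 is a Sunday.
The range spans 27 days (inclusive of both endpoints).
27 = 7 × 3 + 6, so there are 3 full weeks plus 6 extra days.
Each full week contributes 5 weekdays (Mon–Fri): 3 × 5 = 15.
The 6 extra days are Sun, Mon, Tue, Wed, Thu, Fri — 5 of them qualify.
Total: 15 + 5 = 20.
Holidays: 23 January 1911 (Mon); 26 January 1911 (Thu); 3 February 1911 (Fri).
All 3 holidays fall on weekdays, so subtract 3.
Business days: 20 − 3 = 17.

17 working days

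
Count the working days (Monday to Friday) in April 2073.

20

April 1, 2073 is a Saturday.
The range spans 30 days (inclusive of both endpoints).
30 = 7 × 4 + 2, so there are 4 full weeks plus 2 extra days.
Each full week contributes 5 weekdays (Mon–Fri): 4 × 5 = 20.
The 2 extra days are Saturday, Sunday — none qualify.
Total: 20 + 0 = 20.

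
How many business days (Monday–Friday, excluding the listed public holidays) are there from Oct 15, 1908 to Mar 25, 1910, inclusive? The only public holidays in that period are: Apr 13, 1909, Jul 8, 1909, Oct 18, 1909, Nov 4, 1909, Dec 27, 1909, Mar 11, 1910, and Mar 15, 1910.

Oct 15, 1908 is a Thursday.
That's 527 days from start to end, counting both.
527 = 7 × 75 + 2, so there are 75 full weeks plus 2 extra days.
Each full week contributes 5 weekdays (Mon–Fri): 75 × 5 = 375.
The 2 extra days are Thursday, Friday — 2 of them qualify.
Total: 375 + 2 = 377.
Holidays: Apr 13, 1909 (Tue); Jul 8, 1909 (Thu); Oct 18, 1909 (Mon); Nov 4, 1909 (Thu); Dec 27, 1909 (Mon); Mar 11, 1910 (Fri); Mar 15, 1910 (Tue).
All 7 holidays fall on weekdays, so subtract 7.
Business days: 377 − 7 = 370.

370 business days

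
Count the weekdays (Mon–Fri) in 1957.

1957-01-01 is a Tuesday.
From 1957-01-01 to 1957-12-31 is 365 days inclusive.
365 = 7 × 52 + 1, so there are 52 full weeks plus 1 extra day.
Each full week contributes 5 weekdays (Mon–Fri): 52 × 5 = 260.
The 1 extra day is Tuesday — 1 of them qualifies.
Total: 260 + 1 = 261.

261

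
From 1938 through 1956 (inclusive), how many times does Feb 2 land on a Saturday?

Day of week of February 2 in each year:
1938: Wed, 1939: Thu, 1940: Fri, 1941: Sun, 1942: Mon, 1943: Tue, 1944: Wed, 1945: Fri, 1946: Sat ✓, 1947: Sun, 1948: Mon, 1949: Wed, 1950: Thu, 1951: Fri, 1952: Sat ✓, 1953: Mon, 1954: Tue, 1955: Wed, 1956: Thu
Saturdays: 1946, 1952.

2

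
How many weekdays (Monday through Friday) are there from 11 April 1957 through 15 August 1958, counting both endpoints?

352

11 April 1957 is a Thursday.
That's 492 days from start to end, counting both.
492 = 7 × 70 + 2, so there are 70 full weeks plus 2 extra days.
Each full week contributes 5 weekdays (Mon–Fri): 70 × 5 = 350.
The 2 extra days are Thu, Fri — 2 of them qualify.
Total: 350 + 2 = 352.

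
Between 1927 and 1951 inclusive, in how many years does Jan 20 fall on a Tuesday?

3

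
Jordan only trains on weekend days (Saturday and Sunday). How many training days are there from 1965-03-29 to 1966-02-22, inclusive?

94

1965-03-29 is a Monday.
The range spans 331 days (inclusive of both endpoints).
331 = 7 × 47 + 2, so there are 47 full weeks plus 2 extra days.
Each full week contributes 2 weekend days (Sat, Sun): 47 × 2 = 94.
The 2 extra days are Monday, Tuesday — none qualify.
Total: 94 + 0 = 94.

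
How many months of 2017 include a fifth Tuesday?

A month has five Tuesdays exactly when Tuesday falls within its first (length − 28) days.
Jan: 31 days, starts Sun → 5 of Sun, Mon, Tue ✓
Feb: 28 days, starts Wed → 5 of (none)
Mar: 31 days, starts Wed → 5 of Wed, Thu, Fri
Apr: 30 days, starts Sat → 5 of Sat, Sun
May: 31 days, starts Mon → 5 of Mon, Tue, Wed ✓
Jun: 30 days, starts Thu → 5 of Thu, Fri
Jul: 31 days, starts Sat → 5 of Sat, Sun, Mon
Aug: 31 days, starts Tue → 5 of Tue, Wed, Thu ✓
Sep: 30 days, starts Fri → 5 of Fri, Sat
Oct: 31 days, starts Sun → 5 of Sun, Mon, Tue ✓
Nov: 30 days, starts Wed → 5 of Wed, Thu
Dec: 31 days, starts Fri → 5 of Fri, Sat, Sun
Months with five Tuesdays: Jan, May, Aug, Oct.

4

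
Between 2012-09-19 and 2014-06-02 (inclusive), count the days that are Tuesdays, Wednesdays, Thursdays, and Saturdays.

355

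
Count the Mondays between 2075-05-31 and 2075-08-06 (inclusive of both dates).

2075-05-31 is a Friday.
That's 68 days from start to end, counting both.
68 = 7 × 9 + 5, so there are 9 full weeks plus 5 extra days.
Each full week contributes one Monday: 9 so far.
The 5 extra days are Fri, Sat, Sun, Mon, Tue — 1 of them qualifies.
Total: 9 + 1 = 10.

10 Mondays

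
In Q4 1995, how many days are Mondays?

13

1995-10-01 is a Sunday.
That's 92 days from start to end, counting both.
92 = 7 × 13 + 1, so there are 13 full weeks plus 1 extra day.
Each full week contributes one Monday: 13 so far.
The 1 extra day is Sunday — none qualify.
Total: 13 + 0 = 13.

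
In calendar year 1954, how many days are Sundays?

Jan 1, 1954 is a Friday.
The range spans 365 days (inclusive of both endpoints).
365 = 7 × 52 + 1, so there are 52 full weeks plus 1 extra day.
Each full week contributes one Sunday: 52 so far.
The 1 extra day is Friday — none qualify.
Total: 52 + 0 = 52.

52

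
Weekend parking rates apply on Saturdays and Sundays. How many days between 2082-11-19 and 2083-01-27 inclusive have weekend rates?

2082-11-19 is a Thursday.
From 2082-11-19 to 2083-01-27 is 70 days inclusive.
70 = 7 × 10, so the span is exactly 10 full weeks.
Each full week contributes 2 weekend days (Sat, Sun): 10 × 2 = 20.

20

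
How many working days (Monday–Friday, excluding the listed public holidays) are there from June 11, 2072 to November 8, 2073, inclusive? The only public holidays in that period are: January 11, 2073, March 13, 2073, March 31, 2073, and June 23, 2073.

364 working days

June 11, 2072 is a Saturday.
That's 516 days from start to end, counting both.
516 = 7 × 73 + 5, so there are 73 full weeks plus 5 extra days.
Each full week contributes 5 weekdays (Mon–Fri): 73 × 5 = 365.
The 5 extra days are Saturday, Sunday, Monday, Tuesday, Wednesday — 3 of them qualify.
Total: 365 + 3 = 368.
Holidays: January 11, 2073 (Wed); March 13, 2073 (Mon); March 31, 2073 (Fri); June 23, 2073 (Fri).
All 4 holidays fall on weekdays, so subtract 4.
Business days: 368 − 4 = 364.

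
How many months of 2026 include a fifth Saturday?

A month has five Saturdays exactly when Saturday falls within its first (length − 28) days.
Jan: 31 days, starts Thu → 5 of Thu, Fri, Sat ✓
Feb: 28 days, starts Sun → 5 of (none)
Mar: 31 days, starts Sun → 5 of Sun, Mon, Tue
Apr: 30 days, starts Wed → 5 of Wed, Thu
May: 31 days, starts Fri → 5 of Fri, Sat, Sun ✓
Jun: 30 days, starts Mon → 5 of Mon, Tue
Jul: 31 days, starts Wed → 5 of Wed, Thu, Fri
Aug: 31 days, starts Sat → 5 of Sat, Sun, Mon ✓
Sep: 30 days, starts Tue → 5 of Tue, Wed
Oct: 31 days, starts Thu → 5 of Thu, Fri, Sat ✓
Nov: 30 days, starts Sun → 5 of Sun, Mon
Dec: 31 days, starts Tue → 5 of Tue, Wed, Thu
Months with five Saturdays: Jan, May, Aug, Oct.

4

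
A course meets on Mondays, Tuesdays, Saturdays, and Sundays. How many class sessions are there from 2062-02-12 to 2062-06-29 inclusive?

2062-02-12 is a Sunday.
The range spans 138 days (inclusive of both endpoints).
138 = 7 × 19 + 5, so there are 19 full weeks plus 5 extra days.
Each full week contributes 4 days from the set (Mon, Tue, Sat, Sun): 19 × 4 = 76.
The 5 extra days are Sunday, Monday, Tuesday, Wednesday, Thursday — 3 of them qualify.
Total: 76 + 3 = 79.

79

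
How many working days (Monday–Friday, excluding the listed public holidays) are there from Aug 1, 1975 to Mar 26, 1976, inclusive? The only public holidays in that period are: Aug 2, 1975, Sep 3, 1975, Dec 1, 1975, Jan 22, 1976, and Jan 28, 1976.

Aug 1, 1975 is a Friday.
That's 239 days from start to end, counting both.
239 = 7 × 34 + 1, so there are 34 full weeks plus 1 extra day.
Each full week contributes 5 weekdays (Mon–Fri): 34 × 5 = 170.
The 1 extra day is Fri — 1 of them qualifies.
Total: 170 + 1 = 171.
Holidays: Aug 2, 1975 (Sat); Sep 3, 1975 (Wed); Dec 1, 1975 (Mon); Jan 22, 1976 (Thu); Jan 28, 1976 (Wed).
4 of the 5 holidays fall on weekdays; the rest are weekends and were already excluded.
Business days: 171 − 4 = 167.

167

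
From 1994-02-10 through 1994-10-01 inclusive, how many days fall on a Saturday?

1994-02-10 is a Thursday.
The range spans 234 days (inclusive of both endpoints).
234 = 7 × 33 + 3, so there are 33 full weeks plus 3 extra days.
Each full week contributes one Saturday: 33 so far.
The 3 extra days are Thursday, Friday, Saturday — 1 of them qualifies.
Total: 33 + 1 = 34.

34 Saturdays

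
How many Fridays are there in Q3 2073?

Jul 1, 2073 is a Saturday.
From Jul 1, 2073 to Sep 30, 2073 is 92 days inclusive.
92 = 7 × 13 + 1, so there are 13 full weeks plus 1 extra day.
Each full week contributes one Friday: 13 so far.
The 1 extra day is Saturday — none qualify.
Total: 13 + 0 = 13.

13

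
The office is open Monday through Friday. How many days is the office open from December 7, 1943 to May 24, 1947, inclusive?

904

December 7, 1943 is a Tuesday.
From December 7, 1943 to May 24, 1947 is 1265 days inclusive.
1265 = 7 × 180 + 5, so there are 180 full weeks plus 5 extra days.
Each full week contributes 5 weekdays (Mon–Fri): 180 × 5 = 900.
The 5 extra days are Tue, Wed, Thu, Fri, Sat — 4 of them qualify.
Total: 900 + 4 = 904.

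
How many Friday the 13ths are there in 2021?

The 13th falls on a Friday when the month's 13th has weekday Fri.
Jan 13 is Wed; Feb 13 is Sat; Mar 13 is Sat; Apr 13 is Tue; May 13 is Thu; Jun 13 is Sun; Jul 13 is Tue; Aug 13 is Fri ✓; Sep 13 is Mon; Oct 13 is Wed; Nov 13 is Sat; Dec 13 is Mon.
Friday the 13ths: Aug.

1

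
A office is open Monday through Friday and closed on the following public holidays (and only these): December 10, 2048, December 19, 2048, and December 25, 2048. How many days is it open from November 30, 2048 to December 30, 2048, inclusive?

November 30, 2048 is a Monday.
From November 30, 2048 to December 30, 2048 is 31 days inclusive.
31 = 7 × 4 + 3, so there are 4 full weeks plus 3 extra days.
Each full week contributes 5 weekdays (Mon–Fri): 4 × 5 = 20.
The 3 extra days are Monday, Tuesday, Wednesday — 3 of them qualify.
Total: 20 + 3 = 23.
Holidays: December 10, 2048 (Thu); December 19, 2048 (Sat); December 25, 2048 (Fri).
2 of the 3 holidays fall on weekdays; the rest are weekends and were already excluded.
Business days: 23 − 2 = 21.

21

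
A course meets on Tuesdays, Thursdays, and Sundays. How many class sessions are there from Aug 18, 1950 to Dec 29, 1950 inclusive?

57

Aug 18, 1950 is a Friday.
That's 134 days from start to end, counting both.
134 = 7 × 19 + 1, so there are 19 full weeks plus 1 extra day.
Each full week contributes 3 days from the set (Tue, Thu, Sun): 19 × 3 = 57.
The 1 extra day is Friday — none qualify.
Total: 57 + 0 = 57.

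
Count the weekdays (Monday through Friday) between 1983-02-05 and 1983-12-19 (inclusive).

226

1983-02-05 is a Saturday.
From 1983-02-05 to 1983-12-19 is 318 days inclusive.
318 = 7 × 45 + 3, so there are 45 full weeks plus 3 extra days.
Each full week contributes 5 weekdays (Mon–Fri): 45 × 5 = 225.
The 3 extra days are Saturday, Sunday, Monday — 1 of them qualifies.
Total: 225 + 1 = 226.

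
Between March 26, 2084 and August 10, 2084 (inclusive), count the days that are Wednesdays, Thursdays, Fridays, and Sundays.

79

March 26, 2084 is a Sunday.
The range spans 138 days (inclusive of both endpoints).
138 = 7 × 19 + 5, so there are 19 full weeks plus 5 extra days.
Each full week contributes 4 days from the set (Wed, Thu, Fri, Sun): 19 × 4 = 76.
The 5 extra days are Sunday, Monday, Tuesday, Wednesday, Thursday — 3 of them qualify.
Total: 76 + 3 = 79.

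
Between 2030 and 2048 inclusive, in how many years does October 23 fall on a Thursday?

Day of week of October 23 in each year:
2030: Wed, 2031: Thu ✓, 2032: Sat, 2033: Sun, 2034: Mon, 2035: Tue, 2036: Thu ✓, 2037: Fri, 2038: Sat, 2039: Sun, 2040: Tue, 2041: Wed, 2042: Thu ✓, 2043: Fri, 2044: Sun, 2045: Mon, 2046: Tue, 2047: Wed, 2048: Fri
Thursdays: 2031, 2036, 2042.

3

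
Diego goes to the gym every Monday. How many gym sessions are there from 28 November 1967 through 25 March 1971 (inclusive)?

173 Mondays

28 November 1967 is a Tuesday.
From 28 November 1967 to 25 March 1971 is 1214 days inclusive.
1214 = 7 × 173 + 3, so there are 173 full weeks plus 3 extra days.
Each full week contributes one Monday: 173 so far.
The 3 extra days are Tuesday, Wednesday, Thursday — none qualify.
Total: 173 + 0 = 173.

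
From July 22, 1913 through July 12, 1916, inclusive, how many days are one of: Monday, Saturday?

July 22, 1913 is a Tuesday.
That's 1087 days from start to end, counting both.
1087 = 7 × 155 + 2, so there are 155 full weeks plus 2 extra days.
Each full week contributes 2 days from the set (Mon, Sat): 155 × 2 = 310.
The 2 extra days are Tue, Wed — none qualify.
Total: 310 + 0 = 310.

310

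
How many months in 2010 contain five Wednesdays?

A month has five Wednesdays exactly when Wednesday falls within its first (length − 28) days.
Jan: 31 days, starts Fri → 5 of Fri, Sat, Sun
Feb: 28 days, starts Mon → 5 of (none)
Mar: 31 days, starts Mon → 5 of Mon, Tue, Wed ✓
Apr: 30 days, starts Thu → 5 of Thu, Fri
May: 31 days, starts Sat → 5 of Sat, Sun, Mon
Jun: 30 days, starts Tue → 5 of Tue, Wed ✓
Jul: 31 days, starts Thu → 5 of Thu, Fri, Sat
Aug: 31 days, starts Sun → 5 of Sun, Mon, Tue
Sep: 30 days, starts Wed → 5 of Wed, Thu ✓
Oct: 31 days, starts Fri → 5 of Fri, Sat, Sun
Nov: 30 days, starts Mon → 5 of Mon, Tue
Dec: 31 days, starts Wed → 5 of Wed, Thu, Fri ✓
Months with five Wednesdays: Mar, Jun, Sep, Dec.

4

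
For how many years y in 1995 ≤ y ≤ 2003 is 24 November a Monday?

Day of week of November 24 in each year:
1995: Fri, 1996: Sun, 1997: Mon ✓, 1998: Tue, 1999: Wed, 2000: Fri, 2001: Sat, 2002: Sun, 2003: Mon ✓
Mondays: 1997, 2003.

2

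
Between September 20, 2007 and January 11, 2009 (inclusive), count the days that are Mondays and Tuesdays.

September 20, 2007 is a Thursday.
That's 480 days from start to end, counting both.
480 = 7 × 68 + 4, so there are 68 full weeks plus 4 extra days.
Each full week contributes 2 days from the set (Mon, Tue): 68 × 2 = 136.
The 4 extra days are Thu, Fri, Sat, Sun — none qualify.
Total: 136 + 0 = 136.

136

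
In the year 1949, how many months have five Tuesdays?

A month has five Tuesdays exactly when Tuesday falls within its first (length − 28) days.
Jan: 31 days, starts Sat → 5 of Sat, Sun, Mon
Feb: 28 days, starts Tue → 5 of (none)
Mar: 31 days, starts Tue → 5 of Tue, Wed, Thu ✓
Apr: 30 days, starts Fri → 5 of Fri, Sat
May: 31 days, starts Sun → 5 of Sun, Mon, Tue ✓
Jun: 30 days, starts Wed → 5 of Wed, Thu
Jul: 31 days, starts Fri → 5 of Fri, Sat, Sun
Aug: 31 days, starts Mon → 5 of Mon, Tue, Wed ✓
Sep: 30 days, starts Thu → 5 of Thu, Fri
Oct: 31 days, starts Sat → 5 of Sat, Sun, Mon
Nov: 30 days, starts Tue → 5 of Tue, Wed ✓
Dec: 31 days, starts Thu → 5 of Thu, Fri, Sat
Months with five Tuesdays: Mar, May, Aug, Nov.

4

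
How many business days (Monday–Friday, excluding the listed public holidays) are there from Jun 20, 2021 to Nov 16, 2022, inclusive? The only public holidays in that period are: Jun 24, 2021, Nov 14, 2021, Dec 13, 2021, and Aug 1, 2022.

Jun 20, 2021 is a Sunday.
The range spans 515 days (inclusive of both endpoints).
515 = 7 × 73 + 4, so there are 73 full weeks plus 4 extra days.
Each full week contributes 5 weekdays (Mon–Fri): 73 × 5 = 365.
The 4 extra days are Sun, Mon, Tue, Wed — 3 of them qualify.
Total: 365 + 3 = 368.
Holidays: Jun 24, 2021 (Thu); Nov 14, 2021 (Sun); Dec 13, 2021 (Mon); Aug 1, 2022 (Mon).
3 of the 4 holidays fall on weekdays; the rest are weekends and were already excluded.
Business days: 368 − 3 = 365.

365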